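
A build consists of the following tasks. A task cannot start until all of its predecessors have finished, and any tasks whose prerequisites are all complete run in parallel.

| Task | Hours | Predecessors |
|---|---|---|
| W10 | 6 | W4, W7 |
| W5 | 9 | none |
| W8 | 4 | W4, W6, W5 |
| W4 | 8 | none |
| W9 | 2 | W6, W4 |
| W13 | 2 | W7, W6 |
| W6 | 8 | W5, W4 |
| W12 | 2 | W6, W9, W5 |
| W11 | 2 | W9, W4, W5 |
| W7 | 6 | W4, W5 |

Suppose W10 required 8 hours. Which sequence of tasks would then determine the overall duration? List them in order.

W5, W7, W10

Actual critical path: W5→W7→W10 = 9+6+6 = 21 ⇒ 21 hours.
W10 lies on that path, so at 8 hours the path becomes 23 hours.
The critical path is still W5→W7→W10; finish is now 23 hours.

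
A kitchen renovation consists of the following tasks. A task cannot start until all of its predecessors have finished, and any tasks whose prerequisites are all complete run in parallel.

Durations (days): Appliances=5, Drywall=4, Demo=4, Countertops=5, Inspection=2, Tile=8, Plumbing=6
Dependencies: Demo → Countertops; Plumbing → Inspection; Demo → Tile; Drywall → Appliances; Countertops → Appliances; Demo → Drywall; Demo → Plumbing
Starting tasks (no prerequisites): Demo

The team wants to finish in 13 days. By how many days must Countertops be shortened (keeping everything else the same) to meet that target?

Current finish: 14 days; target: 13.
Countertops is on every critical path, so each day cut from Countertops cuts the finish by one (this holds down to a finish of 13).
Need 14 − 13 = 1 day off Countertops → Countertops becomes 4 days, finish becomes 13.

1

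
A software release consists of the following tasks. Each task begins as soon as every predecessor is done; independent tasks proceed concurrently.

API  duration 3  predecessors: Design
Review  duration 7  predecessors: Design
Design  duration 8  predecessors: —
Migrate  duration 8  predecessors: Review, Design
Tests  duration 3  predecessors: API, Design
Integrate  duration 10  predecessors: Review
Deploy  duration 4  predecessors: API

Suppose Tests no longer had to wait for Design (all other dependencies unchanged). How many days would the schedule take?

With the dependency in place, Design→Review→Integrate = 8+7+10 = 25 sets the finish at 25 days.
Dropping Design→Tests doesn't change Tests's earliest start (11); another predecessor still binds.
New critical path: Design→Review→Integrate = 8+7+10 = 25 ⇒ 25 days.

25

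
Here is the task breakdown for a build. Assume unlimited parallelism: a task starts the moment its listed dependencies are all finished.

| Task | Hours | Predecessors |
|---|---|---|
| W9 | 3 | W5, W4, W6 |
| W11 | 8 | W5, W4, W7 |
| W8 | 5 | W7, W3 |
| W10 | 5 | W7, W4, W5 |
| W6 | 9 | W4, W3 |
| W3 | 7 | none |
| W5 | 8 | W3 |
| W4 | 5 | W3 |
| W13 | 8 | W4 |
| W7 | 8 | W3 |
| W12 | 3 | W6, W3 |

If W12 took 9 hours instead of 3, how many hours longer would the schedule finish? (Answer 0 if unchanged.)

Baseline: W3→W4→W6→W12 = 7+5+9+3 = 24 → 24 hours.
W12 lies on that path, so at 9 hours the path becomes 30 hours.
That remains the longest chain; total 30 hours.
Change in finish: 30 − 24 = +6 hours.

6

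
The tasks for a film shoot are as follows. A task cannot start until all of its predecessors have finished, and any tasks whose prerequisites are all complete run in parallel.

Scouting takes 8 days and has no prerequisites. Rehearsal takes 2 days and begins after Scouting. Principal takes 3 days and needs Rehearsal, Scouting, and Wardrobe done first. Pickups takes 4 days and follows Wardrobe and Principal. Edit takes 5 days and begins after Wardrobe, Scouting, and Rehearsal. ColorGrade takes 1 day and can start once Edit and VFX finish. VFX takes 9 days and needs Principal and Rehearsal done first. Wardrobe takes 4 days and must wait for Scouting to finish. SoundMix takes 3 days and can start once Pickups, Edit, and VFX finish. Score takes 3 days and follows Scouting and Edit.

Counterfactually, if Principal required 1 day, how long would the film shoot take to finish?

Actual critical path: Scouting→Wardrobe→Principal→VFX→SoundMix = 8+4+3+9+3 = 27 ⇒ 27 days.
Principal lies on that path, so at 1 day the path becomes 25 days.
The critical path is still Scouting→Wardrobe→Principal→VFX→SoundMix; finish is now 25 days.

25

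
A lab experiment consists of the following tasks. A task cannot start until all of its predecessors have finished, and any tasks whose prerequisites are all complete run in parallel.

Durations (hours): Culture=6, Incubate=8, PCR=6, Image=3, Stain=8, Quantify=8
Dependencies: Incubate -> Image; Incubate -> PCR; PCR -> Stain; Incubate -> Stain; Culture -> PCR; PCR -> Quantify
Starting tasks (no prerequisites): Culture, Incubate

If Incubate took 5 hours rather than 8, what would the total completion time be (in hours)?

Baseline: Incubate→PCR→Stain = 8+6+8 = 22 → 22 hours.
Incubate is on the critical path; changing it to 5 makes that path 19 hours.
Now Culture→PCR→Stain = 6+6+8 = 20 is longest, so the finish becomes 20 hours.

20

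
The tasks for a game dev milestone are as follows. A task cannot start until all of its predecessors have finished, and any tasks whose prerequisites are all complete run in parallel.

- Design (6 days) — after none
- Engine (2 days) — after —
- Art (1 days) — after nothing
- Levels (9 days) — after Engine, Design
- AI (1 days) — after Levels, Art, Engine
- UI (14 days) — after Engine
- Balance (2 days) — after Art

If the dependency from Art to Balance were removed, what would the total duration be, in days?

Original critical path: Design→Levels→AI = 6+9+1 = 16 ⇒ 16 days.
Without Art→Balance, Balance's earliest start moves from 1 to 0.
New critical path: Design→Levels→AI = 6+9+1 = 16 ⇒ 16 days.

16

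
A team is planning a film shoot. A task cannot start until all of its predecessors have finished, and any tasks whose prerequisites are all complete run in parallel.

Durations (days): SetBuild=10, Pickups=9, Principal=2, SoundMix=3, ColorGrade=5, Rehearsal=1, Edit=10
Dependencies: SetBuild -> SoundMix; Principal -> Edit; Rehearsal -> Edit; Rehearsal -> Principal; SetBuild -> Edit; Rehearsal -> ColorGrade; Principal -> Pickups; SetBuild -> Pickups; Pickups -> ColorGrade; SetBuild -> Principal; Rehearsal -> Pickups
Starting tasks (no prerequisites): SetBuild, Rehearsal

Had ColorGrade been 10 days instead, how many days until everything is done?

The binding path is SetBuild→Principal→Pickups→ColorGrade = 10+2+9+5 = 26; finish at 26 days.
ColorGrade lies on that path, so at 10 days the path becomes 31 days.
The critical path is still SetBuild→Principal→Pickups→ColorGrade; finish is now 31 days.

31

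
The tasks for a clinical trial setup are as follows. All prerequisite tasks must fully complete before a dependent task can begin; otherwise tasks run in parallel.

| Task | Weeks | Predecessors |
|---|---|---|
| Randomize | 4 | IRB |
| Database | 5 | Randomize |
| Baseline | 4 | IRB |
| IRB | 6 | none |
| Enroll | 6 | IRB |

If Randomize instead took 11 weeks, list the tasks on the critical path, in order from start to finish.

IRB, Randomize, Database

Critical path before the change: IRB→Randomize→Database = 6+4+5 = 15 giving 15 weeks.
Randomize lies on that path, so at 11 weeks the path becomes 22 weeks.
No other chain overtakes it, so the finish is 22 weeks.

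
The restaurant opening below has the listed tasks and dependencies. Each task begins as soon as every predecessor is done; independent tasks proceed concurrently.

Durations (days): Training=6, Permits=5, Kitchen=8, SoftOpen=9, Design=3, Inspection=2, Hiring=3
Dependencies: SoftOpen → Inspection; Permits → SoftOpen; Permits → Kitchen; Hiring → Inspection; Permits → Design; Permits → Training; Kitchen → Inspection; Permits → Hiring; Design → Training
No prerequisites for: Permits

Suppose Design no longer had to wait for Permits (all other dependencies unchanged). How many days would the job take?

16

Original critical path: Permits→SoftOpen→Inspection = 5+9+2 = 16 ⇒ 16 days.
Without Permits→Design, Design's earliest start moves from 5 to 0.
New critical path: Permits→SoftOpen→Inspection = 5+9+2 = 16 ⇒ 16 days.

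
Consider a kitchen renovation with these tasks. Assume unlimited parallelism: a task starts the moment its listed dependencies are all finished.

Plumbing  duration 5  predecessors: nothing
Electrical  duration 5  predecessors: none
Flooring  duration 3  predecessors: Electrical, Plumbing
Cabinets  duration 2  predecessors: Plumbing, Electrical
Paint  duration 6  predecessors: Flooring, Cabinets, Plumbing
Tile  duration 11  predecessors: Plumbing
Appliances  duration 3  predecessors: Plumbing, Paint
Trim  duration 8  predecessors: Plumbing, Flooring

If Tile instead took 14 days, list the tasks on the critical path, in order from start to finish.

Baseline: Plumbing→Flooring→Paint→Appliances = 5+3+6+3 = 17 → 17 days.
Tile has 1 day of float (longest path through it is 16).
The binding chain switches to Plumbing→Tile = 5+14 = 19; finish 19 days.

Plumbing, Tile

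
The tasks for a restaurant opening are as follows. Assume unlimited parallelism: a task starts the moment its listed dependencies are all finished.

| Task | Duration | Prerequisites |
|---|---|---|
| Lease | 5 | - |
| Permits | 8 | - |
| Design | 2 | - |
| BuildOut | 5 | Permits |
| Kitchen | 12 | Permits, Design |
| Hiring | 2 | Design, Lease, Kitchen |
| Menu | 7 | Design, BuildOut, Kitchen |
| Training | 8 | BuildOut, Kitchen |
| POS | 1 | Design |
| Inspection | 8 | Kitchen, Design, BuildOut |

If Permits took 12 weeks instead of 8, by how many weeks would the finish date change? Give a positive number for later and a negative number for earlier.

Baseline: Permits→Kitchen→Training = 8+12+8 = 28 → 28 weeks.
Since Permits is critical, the +4 change carries straight to that chain (now 32 weeks).
No other chain overtakes it, so the finish is 32 weeks.
Change in finish: 32 − 28 = +4 weeks.

4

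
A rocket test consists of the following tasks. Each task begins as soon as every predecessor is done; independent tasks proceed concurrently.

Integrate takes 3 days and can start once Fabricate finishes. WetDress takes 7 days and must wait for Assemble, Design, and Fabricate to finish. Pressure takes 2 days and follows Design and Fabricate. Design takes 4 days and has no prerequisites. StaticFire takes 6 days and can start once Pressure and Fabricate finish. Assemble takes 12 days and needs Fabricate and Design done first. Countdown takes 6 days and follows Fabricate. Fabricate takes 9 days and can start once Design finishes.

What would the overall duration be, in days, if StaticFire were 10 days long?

As given, the longest chain is Design→Fabricate→Assemble→WetDress = 4+9+12+7 = 32, so the finish is 32 days.
The longest path through StaticFire is only 21 days, so StaticFire has float 11.
That remains the longest chain; total 32 days.

32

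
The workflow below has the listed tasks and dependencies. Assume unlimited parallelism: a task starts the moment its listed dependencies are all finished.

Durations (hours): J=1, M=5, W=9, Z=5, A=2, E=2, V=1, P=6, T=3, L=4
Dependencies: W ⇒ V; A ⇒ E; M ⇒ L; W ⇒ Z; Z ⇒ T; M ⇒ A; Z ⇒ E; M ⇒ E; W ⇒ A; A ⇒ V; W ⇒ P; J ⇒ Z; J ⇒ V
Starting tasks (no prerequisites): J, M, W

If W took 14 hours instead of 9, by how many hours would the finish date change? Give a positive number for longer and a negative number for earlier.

5

As given, the longest chain is W→Z→T = 9+5+3 = 17, so the finish is 17 hours.
W lies on that path, so at 14 hours the path becomes 22 hours.
No other chain overtakes it, so the finish is 22 hours.
Change in finish: 22 − 17 = +5 hours.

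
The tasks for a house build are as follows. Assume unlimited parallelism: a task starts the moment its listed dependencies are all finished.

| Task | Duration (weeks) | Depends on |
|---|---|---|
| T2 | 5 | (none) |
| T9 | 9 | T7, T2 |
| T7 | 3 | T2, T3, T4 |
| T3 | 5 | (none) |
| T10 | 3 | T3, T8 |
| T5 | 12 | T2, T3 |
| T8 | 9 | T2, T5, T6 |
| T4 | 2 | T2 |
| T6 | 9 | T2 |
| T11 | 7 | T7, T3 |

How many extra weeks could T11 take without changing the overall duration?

Critical path: T2→T5→T8→T10 = 5+12+9+3 = 29, so the finish is 29 weeks.
The longest chain containing T11 totals 17 weeks.
Slack of T11 = 22 − 10 = 12 weeks.

12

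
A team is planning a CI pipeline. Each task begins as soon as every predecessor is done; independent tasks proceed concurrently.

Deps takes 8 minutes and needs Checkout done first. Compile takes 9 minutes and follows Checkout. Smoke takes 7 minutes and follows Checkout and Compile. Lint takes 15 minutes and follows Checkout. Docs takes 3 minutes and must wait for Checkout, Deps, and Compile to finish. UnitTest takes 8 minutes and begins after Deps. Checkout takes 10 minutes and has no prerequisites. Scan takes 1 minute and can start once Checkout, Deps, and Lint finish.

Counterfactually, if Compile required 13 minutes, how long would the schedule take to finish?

30

As given, the longest chain is Checkout→Compile→Smoke = 10+9+7 = 26, so the finish is 26 minutes.
Compile is on the critical path; changing it to 13 makes that path 30 minutes.
No other chain overtakes it, so the finish is 30 minutes.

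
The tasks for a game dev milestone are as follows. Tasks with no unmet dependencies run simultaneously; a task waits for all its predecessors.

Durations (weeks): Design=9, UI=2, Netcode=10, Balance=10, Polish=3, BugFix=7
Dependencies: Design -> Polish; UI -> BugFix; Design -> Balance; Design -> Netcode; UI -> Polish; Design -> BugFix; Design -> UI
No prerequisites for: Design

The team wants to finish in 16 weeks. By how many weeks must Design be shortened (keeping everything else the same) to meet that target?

3

Current finish: 19 weeks; target: 16.
Design is on every critical path, so each week cut from Design cuts the finish by one (this holds down to a finish of 11).
Need 19 − 16 = 3 weeks off Design → Design becomes 6 weeks, finish becomes 16.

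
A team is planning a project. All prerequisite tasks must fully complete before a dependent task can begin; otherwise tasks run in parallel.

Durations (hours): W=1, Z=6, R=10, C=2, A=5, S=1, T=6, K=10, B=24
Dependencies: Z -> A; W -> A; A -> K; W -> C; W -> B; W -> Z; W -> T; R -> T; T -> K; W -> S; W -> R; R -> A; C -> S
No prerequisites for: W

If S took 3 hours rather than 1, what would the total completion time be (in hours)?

Critical path before the change: W→R→T→K = 1+10+6+10 = 27 giving 27 hours.
The longest path through S is only 4 hours, so S has float 23.
No other chain overtakes it, so the finish is 27 hours.

27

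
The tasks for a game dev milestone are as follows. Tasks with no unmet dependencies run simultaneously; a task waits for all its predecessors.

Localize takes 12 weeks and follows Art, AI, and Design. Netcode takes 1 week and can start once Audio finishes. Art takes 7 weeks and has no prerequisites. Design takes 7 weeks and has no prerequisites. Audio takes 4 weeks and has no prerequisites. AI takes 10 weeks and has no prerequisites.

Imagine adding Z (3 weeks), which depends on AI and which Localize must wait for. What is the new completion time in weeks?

Originally the game dev milestone takes 22 weeks.
With Z inserted, Localize now waits for max(Art, AI, Design, Z).
New critical path: AI→Z→Localize = 10+3+12 = 25 ⇒ 25 weeks.

25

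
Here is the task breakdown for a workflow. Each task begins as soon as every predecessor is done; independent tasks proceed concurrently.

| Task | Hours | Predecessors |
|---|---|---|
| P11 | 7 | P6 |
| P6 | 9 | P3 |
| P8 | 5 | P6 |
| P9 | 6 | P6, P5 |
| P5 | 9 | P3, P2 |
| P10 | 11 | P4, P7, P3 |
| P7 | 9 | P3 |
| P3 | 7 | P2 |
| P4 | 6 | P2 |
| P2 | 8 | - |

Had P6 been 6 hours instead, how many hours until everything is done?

Actual critical path: P2→P3→P7→P10 = 8+7+9+11 = 35 ⇒ 35 hours.
The longest path through P6 is only 31 hours, so P6 has float 4.
That remains the longest chain; total 35 hours.

35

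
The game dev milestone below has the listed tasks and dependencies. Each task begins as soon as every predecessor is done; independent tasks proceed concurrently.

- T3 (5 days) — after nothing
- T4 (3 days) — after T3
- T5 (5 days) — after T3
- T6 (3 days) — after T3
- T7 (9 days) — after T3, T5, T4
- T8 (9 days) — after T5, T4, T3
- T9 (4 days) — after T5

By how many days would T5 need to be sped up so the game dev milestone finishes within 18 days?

1

Current finish: 19 days; target: 18.
T5 is on every critical path, so each day cut from T5 cuts the finish by one (this holds down to a finish of 17).
Need 19 − 18 = 1 day off T5 → T5 becomes 4 days, finish becomes 18.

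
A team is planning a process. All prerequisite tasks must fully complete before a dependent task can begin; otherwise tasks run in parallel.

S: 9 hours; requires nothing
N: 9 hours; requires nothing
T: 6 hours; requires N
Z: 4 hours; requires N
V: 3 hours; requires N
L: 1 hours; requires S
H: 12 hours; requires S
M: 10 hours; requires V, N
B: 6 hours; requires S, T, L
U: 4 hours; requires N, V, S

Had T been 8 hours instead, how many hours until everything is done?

The binding path is N→V→M = 9+3+10 = 22; finish at 22 hours.
T is off the critical path — its longest chain is 21 hours, giving 1 of slack.
The binding chain switches to N→T→B = 9+8+6 = 23; finish 23 hours.

23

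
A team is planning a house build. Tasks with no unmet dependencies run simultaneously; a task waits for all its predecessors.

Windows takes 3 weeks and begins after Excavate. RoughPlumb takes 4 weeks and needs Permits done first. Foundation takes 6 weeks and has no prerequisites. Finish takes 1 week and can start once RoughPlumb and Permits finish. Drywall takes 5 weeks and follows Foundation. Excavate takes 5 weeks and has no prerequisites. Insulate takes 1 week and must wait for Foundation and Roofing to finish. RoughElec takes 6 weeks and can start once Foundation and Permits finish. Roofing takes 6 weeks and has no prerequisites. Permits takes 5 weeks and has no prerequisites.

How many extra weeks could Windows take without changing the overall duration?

4

Critical path: Foundation→RoughElec = 6+6 = 12, so the finish is 12 weeks.
Windows finishes as early as 8 and must finish by 12.
So Windows can slip 12 − 8 = 4 weeks.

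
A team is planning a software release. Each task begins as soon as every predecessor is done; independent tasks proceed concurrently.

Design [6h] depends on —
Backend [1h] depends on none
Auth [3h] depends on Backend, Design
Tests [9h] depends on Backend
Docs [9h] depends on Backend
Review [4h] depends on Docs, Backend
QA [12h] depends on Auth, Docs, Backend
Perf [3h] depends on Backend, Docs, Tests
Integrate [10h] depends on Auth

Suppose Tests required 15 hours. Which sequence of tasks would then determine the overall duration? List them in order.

The binding path is Backend→Docs→QA = 1+9+12 = 22; finish at 22 hours.
Tests is off the critical path — its longest chain is 13 hours, giving 9 of slack.
No other chain overtakes it, so the finish is 22 hours.

Backend, Docs, QA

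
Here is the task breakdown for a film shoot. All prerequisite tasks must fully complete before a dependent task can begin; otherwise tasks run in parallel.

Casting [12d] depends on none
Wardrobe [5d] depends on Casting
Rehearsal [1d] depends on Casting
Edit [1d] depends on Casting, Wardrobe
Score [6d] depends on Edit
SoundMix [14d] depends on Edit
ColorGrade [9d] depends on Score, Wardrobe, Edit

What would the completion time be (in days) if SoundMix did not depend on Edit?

Original critical path: Casting→Wardrobe→Edit→Score→ColorGrade = 12+5+1+6+9 = 33 ⇒ 33 days.
Without Edit→SoundMix, SoundMix's earliest start moves from 18 to 0.
New critical path: Casting→Wardrobe→Edit→Score→ColorGrade = 12+5+1+6+9 = 33 ⇒ 33 days.

33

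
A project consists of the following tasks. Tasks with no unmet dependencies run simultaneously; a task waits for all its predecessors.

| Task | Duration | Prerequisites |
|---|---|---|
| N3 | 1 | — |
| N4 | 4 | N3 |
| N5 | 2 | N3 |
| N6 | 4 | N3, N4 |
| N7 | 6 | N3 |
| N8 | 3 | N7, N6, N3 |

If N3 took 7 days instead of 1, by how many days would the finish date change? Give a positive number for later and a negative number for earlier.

6

Actual critical path: N3→N4→N6→N8 = 1+4+4+3 = 12 ⇒ 12 days.
Since N3 is critical, the +6 change carries straight to that chain (now 18 days).
The critical path is still N3→N4→N6→N8; finish is now 18 days.
Change in finish: 18 − 12 = +6 days.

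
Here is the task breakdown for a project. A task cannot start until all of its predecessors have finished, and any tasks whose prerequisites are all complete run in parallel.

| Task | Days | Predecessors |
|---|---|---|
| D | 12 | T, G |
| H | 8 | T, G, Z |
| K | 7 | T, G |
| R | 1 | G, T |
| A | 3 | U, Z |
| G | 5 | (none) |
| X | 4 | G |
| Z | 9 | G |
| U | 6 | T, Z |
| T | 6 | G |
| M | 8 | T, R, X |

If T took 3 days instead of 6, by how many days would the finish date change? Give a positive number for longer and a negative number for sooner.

The binding path is G→T→D = 5+6+12 = 23; finish at 23 days.
T is on the critical path; changing it to 3 makes that path 20 days.
New critical path: G→Z→U→A = 5+9+6+3 = 23 ⇒ 23 days.
Change in finish: 23 − 23 = +0 days.

0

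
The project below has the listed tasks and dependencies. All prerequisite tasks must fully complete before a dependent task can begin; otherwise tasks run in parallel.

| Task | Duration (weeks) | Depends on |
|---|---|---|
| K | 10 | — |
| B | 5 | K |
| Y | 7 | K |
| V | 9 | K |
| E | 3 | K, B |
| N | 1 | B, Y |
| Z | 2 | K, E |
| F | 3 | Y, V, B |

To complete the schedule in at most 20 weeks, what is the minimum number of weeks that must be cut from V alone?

2

Current finish: 22 weeks; target: 20.
V is on every critical path, so each week cut from V cuts the finish by one (this holds down to a finish of 20).
Need 22 − 20 = 2 weeks off V → V becomes 7 weeks, finish becomes 20.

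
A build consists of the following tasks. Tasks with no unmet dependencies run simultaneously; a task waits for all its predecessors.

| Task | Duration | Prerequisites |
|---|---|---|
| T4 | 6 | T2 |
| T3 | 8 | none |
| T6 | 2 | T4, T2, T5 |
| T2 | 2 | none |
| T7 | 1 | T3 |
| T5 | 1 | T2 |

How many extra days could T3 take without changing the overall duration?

T2→T4→T6 = 2+6+2 = 10 sets the makespan at 10 days.
The longest chain containing T3 totals 9 days.
So T3 can slip 9 − 8 = 1 day.

1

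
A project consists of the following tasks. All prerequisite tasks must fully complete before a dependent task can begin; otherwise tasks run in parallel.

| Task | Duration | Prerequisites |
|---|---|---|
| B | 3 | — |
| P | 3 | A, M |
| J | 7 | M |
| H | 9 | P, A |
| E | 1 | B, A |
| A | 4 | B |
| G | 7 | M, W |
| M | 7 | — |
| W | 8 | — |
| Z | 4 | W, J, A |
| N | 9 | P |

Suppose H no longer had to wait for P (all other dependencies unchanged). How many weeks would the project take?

Before: longest chain M→P→H = 7+3+9 = 19, finish 19.
Without P→H, H's earliest start moves from 10 to 7.
New critical path: M→P→N = 7+3+9 = 19 ⇒ 19 weeks.

19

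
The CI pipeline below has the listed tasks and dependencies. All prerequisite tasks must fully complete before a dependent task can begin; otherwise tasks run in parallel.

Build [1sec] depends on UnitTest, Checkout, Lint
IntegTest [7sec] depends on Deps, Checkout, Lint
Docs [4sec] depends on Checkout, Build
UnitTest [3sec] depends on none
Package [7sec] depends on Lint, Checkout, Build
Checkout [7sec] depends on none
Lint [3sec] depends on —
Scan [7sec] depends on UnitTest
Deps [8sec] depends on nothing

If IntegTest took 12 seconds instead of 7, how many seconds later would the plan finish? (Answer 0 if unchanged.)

5

As given, the longest chain is Deps→IntegTest = 8+7 = 15, so the finish is 15 seconds.
IntegTest lies on that path, so at 12 seconds the path becomes 20 seconds.
No other chain overtakes it, so the finish is 20 seconds.
Change in finish: 20 − 15 = +5 seconds.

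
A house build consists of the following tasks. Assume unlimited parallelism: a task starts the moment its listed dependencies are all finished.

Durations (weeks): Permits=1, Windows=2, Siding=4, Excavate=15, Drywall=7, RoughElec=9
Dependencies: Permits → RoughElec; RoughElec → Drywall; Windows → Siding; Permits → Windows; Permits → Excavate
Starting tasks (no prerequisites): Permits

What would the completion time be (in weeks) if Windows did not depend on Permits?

17

With the dependency in place, Permits→RoughElec→Drywall = 1+9+7 = 17 sets the finish at 17 weeks.
Without Permits→Windows, Windows's earliest start moves from 1 to 0.
The longest chain is now Permits→RoughElec→Drywall = 1+9+7 = 17, so the job takes 17 weeks.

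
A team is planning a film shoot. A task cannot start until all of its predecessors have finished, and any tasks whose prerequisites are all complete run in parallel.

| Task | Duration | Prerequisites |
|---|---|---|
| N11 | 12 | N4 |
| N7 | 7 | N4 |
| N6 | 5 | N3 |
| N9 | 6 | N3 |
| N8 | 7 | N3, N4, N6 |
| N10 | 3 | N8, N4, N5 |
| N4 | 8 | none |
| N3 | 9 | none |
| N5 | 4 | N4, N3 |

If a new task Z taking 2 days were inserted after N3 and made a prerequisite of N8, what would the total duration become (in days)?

Originally the job takes 24 days.
With Z inserted, N8 now waits for max(N3, N4, N6, Z).
New critical path: N3→N6→N8→N10 = 9+5+7+3 = 24 ⇒ 24 days.

24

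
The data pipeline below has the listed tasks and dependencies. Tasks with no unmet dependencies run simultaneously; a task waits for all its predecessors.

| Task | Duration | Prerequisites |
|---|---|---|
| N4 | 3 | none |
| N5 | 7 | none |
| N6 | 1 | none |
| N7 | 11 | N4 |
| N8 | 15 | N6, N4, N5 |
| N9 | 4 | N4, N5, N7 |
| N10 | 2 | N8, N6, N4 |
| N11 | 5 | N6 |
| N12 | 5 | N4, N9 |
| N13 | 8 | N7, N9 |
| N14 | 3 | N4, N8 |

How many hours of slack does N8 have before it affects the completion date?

The longest chain is N4→N7→N9→N13 = 3+11+4+8 = 26; overall finish 26 hours.
N8 finishes as early as 22 and must finish by 23.
So N8 can slip 23 − 22 = 1 hour.

1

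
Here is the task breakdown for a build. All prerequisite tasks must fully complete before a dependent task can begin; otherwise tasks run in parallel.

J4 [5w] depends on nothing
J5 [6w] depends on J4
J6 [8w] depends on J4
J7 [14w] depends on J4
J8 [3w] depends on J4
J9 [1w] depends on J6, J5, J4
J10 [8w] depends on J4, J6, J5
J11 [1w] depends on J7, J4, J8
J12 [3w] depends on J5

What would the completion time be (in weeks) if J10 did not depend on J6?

20

Original critical path: J4→J6→J10 = 5+8+8 = 21 ⇒ 21 weeks.
Without J6→J10, J10's earliest start moves from 13 to 11.
After: J4→J7→J11 = 5+14+1 = 20 → 20 weeks.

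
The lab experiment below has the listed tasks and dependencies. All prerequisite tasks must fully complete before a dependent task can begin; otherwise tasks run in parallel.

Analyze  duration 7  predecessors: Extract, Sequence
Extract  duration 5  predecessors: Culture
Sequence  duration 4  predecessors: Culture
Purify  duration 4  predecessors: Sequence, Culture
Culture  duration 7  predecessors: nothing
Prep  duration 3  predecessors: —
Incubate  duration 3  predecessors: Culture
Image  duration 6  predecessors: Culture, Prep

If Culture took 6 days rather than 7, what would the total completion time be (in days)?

The binding path is Culture→Extract→Analyze = 7+5+7 = 19; finish at 19 days.
Since Culture is critical, the -1 change carries straight to that chain (now 18 days).
The critical path is still Culture→Extract→Analyze; finish is now 18 days.

18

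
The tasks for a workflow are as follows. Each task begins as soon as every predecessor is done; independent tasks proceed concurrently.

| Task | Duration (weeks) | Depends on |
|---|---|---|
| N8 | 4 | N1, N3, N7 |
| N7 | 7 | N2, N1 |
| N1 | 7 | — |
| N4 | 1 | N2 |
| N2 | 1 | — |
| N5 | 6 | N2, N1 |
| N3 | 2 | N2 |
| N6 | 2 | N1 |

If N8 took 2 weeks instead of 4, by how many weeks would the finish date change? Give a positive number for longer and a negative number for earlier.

Critical path before the change: N1→N7→N8 = 7+7+4 = 18 giving 18 weeks.
N8 is on the critical path; changing it to 2 makes that path 16 weeks.
That remains the longest chain; total 16 weeks.
Change in finish: 16 − 18 = -2 weeks.

-2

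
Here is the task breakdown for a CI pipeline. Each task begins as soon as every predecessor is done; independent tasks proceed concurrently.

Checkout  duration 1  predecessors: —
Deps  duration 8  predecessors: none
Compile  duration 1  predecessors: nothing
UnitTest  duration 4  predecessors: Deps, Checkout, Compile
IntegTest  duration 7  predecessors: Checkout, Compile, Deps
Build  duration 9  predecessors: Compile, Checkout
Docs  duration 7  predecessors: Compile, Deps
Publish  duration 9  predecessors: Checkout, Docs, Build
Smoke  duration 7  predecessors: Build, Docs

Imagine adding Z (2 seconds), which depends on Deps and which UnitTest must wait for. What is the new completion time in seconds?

24

Originally the job takes 24 seconds.
With Z inserted, UnitTest now waits for max(Deps, Checkout, Compile, Z).
New critical path: Deps→Docs→Publish = 8+7+9 = 24 ⇒ 24 seconds.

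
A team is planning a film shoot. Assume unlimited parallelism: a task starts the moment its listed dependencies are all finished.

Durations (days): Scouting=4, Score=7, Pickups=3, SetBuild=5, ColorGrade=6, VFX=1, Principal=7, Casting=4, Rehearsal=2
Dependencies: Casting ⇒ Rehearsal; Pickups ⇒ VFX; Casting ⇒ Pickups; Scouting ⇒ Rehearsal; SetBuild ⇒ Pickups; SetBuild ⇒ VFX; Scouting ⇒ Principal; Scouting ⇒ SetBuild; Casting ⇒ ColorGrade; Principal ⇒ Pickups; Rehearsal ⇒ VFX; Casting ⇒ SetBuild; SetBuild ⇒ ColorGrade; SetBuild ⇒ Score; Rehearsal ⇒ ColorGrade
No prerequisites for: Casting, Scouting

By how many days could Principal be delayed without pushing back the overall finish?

1

Casting→SetBuild→Score = 4+5+7 = 16 sets the makespan at 16 days.
Principal finishes as early as 11 and must finish by 12.
So Principal can slip 12 − 11 = 1 day.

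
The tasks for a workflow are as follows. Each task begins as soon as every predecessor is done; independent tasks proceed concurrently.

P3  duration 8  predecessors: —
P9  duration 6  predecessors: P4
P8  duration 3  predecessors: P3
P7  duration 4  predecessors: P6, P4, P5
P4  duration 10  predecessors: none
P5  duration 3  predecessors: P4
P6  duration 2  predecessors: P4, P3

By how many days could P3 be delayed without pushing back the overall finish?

3

P4→P5→P7 = 10+3+4 = 17 sets the makespan at 17 days.
P3 finishes as early as 8 and must finish by 11.
Float = 17 − 14 = 3.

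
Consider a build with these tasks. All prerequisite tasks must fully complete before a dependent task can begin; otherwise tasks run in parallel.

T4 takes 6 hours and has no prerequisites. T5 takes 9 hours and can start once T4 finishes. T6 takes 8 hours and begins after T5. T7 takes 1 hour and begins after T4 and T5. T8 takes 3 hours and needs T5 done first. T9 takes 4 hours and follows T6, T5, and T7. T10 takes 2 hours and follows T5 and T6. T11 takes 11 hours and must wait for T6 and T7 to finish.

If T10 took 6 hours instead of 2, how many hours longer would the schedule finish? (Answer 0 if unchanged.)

0

Critical path before the change: T4→T5→T6→T11 = 6+9+8+11 = 34 giving 34 hours.
The longest path through T10 is only 25 hours, so T10 has float 9.
The critical path is still T4→T5→T6→T11; finish is now 34 hours.
Change in finish: 34 − 34 = +0 hours.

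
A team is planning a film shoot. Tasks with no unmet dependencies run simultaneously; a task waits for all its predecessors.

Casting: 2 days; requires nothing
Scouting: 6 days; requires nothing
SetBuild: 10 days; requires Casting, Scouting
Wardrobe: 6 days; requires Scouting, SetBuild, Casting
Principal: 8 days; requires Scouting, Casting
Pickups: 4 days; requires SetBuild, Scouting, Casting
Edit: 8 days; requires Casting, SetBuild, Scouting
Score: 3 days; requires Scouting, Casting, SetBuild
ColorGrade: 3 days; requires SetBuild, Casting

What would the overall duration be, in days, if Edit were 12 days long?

28

Baseline: Scouting→SetBuild→Edit = 6+10+8 = 24 → 24 days.
Since Edit is critical, the +4 change carries straight to that chain (now 28 days).
The critical path is still Scouting→SetBuild→Edit; finish is now 28 days.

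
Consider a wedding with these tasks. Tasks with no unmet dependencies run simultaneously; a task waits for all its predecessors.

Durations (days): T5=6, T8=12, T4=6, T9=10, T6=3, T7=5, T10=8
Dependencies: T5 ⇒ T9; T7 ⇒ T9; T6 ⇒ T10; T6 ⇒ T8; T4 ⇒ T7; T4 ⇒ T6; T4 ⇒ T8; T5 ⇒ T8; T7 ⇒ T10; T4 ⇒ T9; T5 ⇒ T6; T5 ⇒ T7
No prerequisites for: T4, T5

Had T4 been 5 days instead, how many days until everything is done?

Baseline: T4→T6→T8 = 6+3+12 = 21 → 21 days.
Since T4 is critical, the -1 change carries straight to that chain (now 20 days).
New critical path: T5→T6→T8 = 6+3+12 = 21 ⇒ 21 days.

21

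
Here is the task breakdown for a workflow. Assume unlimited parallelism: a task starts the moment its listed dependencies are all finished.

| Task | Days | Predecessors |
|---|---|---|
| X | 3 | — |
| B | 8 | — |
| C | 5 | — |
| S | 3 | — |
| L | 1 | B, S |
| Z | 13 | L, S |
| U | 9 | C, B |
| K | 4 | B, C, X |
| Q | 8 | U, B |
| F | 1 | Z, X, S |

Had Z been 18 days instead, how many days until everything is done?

As given, the longest chain is B→U→Q = 8+9+8 = 25, so the finish is 25 days.
The longest path through Z is only 23 days, so Z has float 2.
New critical path: B→L→Z→F = 8+1+18+1 = 28 ⇒ 28 days.

28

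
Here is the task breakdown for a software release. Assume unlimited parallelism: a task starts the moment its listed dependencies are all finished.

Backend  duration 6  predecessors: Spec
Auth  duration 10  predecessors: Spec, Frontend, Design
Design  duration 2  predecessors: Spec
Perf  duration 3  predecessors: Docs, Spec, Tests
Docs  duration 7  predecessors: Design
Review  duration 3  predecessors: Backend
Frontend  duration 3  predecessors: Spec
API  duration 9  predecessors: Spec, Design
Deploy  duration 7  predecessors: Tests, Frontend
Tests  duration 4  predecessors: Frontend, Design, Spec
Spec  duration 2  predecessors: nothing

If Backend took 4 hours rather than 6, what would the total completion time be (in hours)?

Baseline: Spec→Frontend→Tests→Deploy = 2+3+4+7 = 16 → 16 hours.
Backend is off the critical path — its longest chain is 11 hours, giving 5 of slack.
No other chain overtakes it, so the finish is 16 hours.

16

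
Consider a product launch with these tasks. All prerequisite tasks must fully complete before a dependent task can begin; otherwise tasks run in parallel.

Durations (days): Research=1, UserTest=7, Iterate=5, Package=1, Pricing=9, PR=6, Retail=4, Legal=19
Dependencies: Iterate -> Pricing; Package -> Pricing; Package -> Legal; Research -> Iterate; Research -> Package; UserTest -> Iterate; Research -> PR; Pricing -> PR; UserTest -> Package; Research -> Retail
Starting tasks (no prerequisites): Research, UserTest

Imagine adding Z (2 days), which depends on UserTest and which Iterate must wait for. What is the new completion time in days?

29

Originally the plan takes 27 days.
With Z inserted, Iterate now waits for max(Research, UserTest, Z).
New critical path: UserTest→Z→Iterate→Pricing→PR = 7+2+5+9+6 = 29 ⇒ 29 days.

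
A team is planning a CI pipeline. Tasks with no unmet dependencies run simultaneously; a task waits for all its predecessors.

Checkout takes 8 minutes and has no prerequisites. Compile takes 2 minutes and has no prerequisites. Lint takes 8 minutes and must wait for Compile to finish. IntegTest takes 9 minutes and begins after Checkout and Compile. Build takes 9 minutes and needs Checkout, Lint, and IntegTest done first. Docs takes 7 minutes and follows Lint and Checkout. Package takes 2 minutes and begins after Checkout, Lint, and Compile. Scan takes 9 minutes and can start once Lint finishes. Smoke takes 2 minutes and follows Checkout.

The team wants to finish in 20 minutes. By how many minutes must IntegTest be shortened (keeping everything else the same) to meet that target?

Current finish: 26 minutes; target: 20.
IntegTest is on every critical path, so each minute cut from IntegTest cuts the finish by one (this holds down to a finish of 19).
Need 26 − 20 = 6 minutes off IntegTest → IntegTest becomes 3 minutes, finish becomes 20.

6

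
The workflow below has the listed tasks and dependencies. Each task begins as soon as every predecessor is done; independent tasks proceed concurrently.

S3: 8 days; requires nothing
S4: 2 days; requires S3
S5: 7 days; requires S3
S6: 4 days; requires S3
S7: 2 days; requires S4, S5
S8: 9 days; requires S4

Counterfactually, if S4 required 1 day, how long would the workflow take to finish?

Baseline: S3→S4→S8 = 8+2+9 = 19 → 19 days.
Since S4 is critical, the -1 change carries straight to that chain (now 18 days).
That remains the longest chain; total 18 days.

18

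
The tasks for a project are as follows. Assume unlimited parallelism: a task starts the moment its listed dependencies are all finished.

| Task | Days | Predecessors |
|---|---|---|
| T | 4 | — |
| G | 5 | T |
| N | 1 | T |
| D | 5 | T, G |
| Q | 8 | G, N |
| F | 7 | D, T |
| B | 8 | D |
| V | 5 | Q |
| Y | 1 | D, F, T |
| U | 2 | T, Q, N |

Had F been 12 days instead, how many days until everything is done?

27

Baseline: T→G→D→F→Y = 4+5+5+7+1 = 22 → 22 days.
F lies on that path, so at 12 days the path becomes 27 days.
That remains the longest chain; total 27 days.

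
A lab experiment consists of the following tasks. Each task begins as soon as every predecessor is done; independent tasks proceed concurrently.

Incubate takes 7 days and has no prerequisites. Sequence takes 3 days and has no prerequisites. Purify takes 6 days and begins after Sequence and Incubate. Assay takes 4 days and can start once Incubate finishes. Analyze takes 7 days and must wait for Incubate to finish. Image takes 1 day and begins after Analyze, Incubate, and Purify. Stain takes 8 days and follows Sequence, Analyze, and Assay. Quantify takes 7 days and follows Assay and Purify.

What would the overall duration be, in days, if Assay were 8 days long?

As given, the longest chain is Incubate→Analyze→Stain = 7+7+8 = 22, so the finish is 22 days.
Assay is off the critical path — its longest chain is 19 days, giving 3 of slack.
Now Incubate→Assay→Stain = 7+8+8 = 23 is longest, so the finish becomes 23 days.

23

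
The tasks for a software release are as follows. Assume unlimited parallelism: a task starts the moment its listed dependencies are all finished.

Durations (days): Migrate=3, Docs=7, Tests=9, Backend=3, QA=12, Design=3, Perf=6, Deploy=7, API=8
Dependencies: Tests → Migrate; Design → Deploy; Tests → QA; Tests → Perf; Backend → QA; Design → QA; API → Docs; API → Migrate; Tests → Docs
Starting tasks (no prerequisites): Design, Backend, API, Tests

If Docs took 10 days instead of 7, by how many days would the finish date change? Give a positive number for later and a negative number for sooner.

0

The binding path is Tests→QA = 9+12 = 21; finish at 21 days.
Docs is off the critical path — its longest chain is 16 days, giving 5 of slack.
No other chain overtakes it, so the finish is 21 days.
Change in finish: 21 − 21 = +0 days.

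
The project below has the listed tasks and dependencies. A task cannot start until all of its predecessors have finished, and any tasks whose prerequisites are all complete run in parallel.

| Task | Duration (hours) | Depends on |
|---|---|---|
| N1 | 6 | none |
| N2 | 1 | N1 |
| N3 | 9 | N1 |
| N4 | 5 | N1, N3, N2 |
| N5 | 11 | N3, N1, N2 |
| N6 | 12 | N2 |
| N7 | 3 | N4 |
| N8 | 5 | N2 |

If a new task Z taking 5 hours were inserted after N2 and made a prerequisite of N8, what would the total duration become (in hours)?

26

Originally the project takes 26 hours.
With Z inserted, N8 now waits for max(N2, Z).
New critical path: N1→N3→N5 = 6+9+11 = 26 ⇒ 26 hours.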